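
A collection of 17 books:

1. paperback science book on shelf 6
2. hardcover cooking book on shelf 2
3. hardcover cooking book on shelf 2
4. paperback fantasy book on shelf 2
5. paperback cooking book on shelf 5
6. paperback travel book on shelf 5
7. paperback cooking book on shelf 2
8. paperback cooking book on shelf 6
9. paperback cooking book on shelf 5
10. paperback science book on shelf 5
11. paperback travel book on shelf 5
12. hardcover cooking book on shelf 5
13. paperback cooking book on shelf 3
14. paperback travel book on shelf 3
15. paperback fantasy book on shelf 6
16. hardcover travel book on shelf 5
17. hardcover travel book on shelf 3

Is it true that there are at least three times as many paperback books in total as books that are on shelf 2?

paperback books: 12.
books on shelf 2: 4.
The claim requires 12 ≥ 3 × 4 = 12, which holds.

True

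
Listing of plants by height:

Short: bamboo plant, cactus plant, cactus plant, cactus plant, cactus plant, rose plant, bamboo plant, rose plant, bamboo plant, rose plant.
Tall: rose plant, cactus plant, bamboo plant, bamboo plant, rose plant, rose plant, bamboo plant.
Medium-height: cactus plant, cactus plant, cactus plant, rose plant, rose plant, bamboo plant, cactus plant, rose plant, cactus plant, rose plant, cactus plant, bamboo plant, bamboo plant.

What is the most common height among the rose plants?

Counts by height (restricted to rose plants): medium-height 4, tall 3, short 3.
The maximum is 4, held uniquely by medium-height.

medium-height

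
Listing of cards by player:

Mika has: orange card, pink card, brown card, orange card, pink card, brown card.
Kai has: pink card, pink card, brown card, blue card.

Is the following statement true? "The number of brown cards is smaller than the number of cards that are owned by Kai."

True

There are 3 brown cards.
Count of cards owned by Kai: 4.
The claim requires 3 < 4, which holds.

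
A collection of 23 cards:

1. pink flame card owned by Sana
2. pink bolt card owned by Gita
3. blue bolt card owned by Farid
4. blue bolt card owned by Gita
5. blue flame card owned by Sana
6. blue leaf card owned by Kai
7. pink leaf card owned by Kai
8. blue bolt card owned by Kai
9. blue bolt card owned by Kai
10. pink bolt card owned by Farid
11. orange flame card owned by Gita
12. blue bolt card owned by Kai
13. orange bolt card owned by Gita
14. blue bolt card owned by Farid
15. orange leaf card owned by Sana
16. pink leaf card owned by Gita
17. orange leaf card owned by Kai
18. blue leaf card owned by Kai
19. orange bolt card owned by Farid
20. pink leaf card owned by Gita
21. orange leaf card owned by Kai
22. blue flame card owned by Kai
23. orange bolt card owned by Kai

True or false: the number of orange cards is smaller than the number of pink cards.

False

orange cards: 7.
pink cards: 6.
The claim requires 7 < 6, which does not hold.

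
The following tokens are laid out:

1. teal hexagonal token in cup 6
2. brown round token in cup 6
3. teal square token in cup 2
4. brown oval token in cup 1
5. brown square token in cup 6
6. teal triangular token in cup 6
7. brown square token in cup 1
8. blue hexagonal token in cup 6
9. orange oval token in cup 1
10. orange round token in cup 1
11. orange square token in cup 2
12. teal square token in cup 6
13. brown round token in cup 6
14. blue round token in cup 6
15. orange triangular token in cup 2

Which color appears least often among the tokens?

blue

Counts by color: brown 5, teal 4, orange 4, blue 2.
The minimum is 2, held uniquely by blue.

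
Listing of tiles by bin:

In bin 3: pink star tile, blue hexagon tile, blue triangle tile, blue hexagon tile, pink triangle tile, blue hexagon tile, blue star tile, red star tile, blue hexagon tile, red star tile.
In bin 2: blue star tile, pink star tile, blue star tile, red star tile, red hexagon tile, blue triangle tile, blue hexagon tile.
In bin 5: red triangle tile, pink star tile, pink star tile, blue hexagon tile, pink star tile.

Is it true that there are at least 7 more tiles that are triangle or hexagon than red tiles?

False

tiles that are triangle or hexagon: 11.
red tiles: 5.
The claim requires 11 − 5 = 6 ≥ 7, which does not hold.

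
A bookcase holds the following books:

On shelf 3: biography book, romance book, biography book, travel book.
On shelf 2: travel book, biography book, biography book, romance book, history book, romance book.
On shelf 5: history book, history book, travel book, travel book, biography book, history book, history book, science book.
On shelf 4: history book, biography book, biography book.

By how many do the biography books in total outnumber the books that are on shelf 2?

biography books: 7.
books on shelf 2: 6.
7 − 6 = 1.

1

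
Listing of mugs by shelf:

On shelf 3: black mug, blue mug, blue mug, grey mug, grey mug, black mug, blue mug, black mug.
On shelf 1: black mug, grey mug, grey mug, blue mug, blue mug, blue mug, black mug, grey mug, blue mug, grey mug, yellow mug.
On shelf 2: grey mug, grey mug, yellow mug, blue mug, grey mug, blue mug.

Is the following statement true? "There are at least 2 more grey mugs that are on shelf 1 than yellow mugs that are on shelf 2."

True

There are 4 grey mugs on shelf 1.
There is 1 yellow mug on shelf 2.
The claim requires 4 − 1 = 3 ≥ 2, which holds.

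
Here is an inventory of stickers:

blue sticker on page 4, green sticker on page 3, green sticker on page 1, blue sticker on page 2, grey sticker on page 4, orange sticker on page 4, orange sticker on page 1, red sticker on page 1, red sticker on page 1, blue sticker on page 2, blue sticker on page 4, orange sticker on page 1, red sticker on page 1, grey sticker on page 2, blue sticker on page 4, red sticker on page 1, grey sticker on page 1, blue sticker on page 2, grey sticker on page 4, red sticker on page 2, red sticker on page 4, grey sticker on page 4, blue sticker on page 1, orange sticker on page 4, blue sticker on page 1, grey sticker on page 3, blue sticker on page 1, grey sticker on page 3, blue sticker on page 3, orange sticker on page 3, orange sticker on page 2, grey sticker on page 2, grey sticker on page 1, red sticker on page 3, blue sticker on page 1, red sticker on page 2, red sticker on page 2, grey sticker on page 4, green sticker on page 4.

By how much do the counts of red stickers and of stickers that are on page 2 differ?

red stickers: 9. stickers on page 2: 9.
|9 − 9| = 9 − 9 = 0.

0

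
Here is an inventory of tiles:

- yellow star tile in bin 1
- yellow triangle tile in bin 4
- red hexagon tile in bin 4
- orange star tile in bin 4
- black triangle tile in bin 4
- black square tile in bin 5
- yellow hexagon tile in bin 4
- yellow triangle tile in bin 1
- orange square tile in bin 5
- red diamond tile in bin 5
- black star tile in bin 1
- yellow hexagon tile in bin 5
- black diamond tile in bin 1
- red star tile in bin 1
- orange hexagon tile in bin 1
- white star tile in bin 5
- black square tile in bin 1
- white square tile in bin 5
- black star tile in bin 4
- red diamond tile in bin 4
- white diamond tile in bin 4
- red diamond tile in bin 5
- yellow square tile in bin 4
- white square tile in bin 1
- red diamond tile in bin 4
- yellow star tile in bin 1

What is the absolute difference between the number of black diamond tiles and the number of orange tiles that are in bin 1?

0

black diamond tiles: 1. orange tiles in bin 1: 1.
|1 − 1| = 1 − 1 = 0.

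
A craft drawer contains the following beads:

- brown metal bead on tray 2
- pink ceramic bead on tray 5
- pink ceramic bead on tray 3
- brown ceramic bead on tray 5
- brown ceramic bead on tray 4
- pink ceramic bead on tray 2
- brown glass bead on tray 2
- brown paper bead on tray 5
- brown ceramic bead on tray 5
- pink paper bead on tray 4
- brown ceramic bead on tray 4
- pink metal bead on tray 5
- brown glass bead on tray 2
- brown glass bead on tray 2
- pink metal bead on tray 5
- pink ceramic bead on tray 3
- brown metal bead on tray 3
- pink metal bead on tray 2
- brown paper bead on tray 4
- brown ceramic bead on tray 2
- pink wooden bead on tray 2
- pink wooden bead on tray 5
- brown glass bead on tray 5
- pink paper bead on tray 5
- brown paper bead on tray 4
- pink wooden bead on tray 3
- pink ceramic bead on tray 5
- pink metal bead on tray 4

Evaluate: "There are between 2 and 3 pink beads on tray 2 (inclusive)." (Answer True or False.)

True

There are 3 pink beads on tray 2.
The claim requires 2 ≤ 3 ≤ 3, which holds.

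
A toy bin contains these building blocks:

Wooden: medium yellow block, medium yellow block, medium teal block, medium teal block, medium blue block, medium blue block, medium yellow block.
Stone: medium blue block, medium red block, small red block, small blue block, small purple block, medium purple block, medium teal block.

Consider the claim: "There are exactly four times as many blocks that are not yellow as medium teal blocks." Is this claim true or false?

False

|blocks that are not yellow| = 11.
|medium teal blocks| = 3.
The claim requires 11 = 4 × 3 = 12, which does not hold.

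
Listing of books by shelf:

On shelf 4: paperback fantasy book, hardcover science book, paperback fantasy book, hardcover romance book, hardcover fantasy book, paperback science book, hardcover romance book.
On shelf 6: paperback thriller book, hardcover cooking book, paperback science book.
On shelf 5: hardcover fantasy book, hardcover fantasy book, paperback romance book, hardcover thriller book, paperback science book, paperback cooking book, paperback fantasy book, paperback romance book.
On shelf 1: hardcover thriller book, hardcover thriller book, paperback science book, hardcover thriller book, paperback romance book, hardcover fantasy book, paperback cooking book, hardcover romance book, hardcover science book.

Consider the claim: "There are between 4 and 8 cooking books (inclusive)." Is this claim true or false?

|cooking books| = 3.
The claim requires 4 ≤ 3 ≤ 8, which does not hold.

False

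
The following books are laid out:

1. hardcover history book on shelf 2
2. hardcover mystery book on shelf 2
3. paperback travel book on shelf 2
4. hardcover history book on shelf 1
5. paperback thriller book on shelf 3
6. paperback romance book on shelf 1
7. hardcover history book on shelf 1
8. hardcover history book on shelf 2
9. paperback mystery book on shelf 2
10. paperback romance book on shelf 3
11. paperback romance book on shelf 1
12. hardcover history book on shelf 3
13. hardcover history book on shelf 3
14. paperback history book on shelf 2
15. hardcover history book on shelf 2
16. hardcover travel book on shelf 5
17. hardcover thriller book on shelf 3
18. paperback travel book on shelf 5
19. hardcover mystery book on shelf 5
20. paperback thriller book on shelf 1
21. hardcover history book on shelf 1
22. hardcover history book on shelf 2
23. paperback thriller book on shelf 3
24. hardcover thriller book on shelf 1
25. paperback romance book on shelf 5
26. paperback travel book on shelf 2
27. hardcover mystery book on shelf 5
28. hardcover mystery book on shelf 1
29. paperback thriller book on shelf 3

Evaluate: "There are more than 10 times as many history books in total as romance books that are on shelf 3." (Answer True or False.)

False

There are 10 history books.
There is 1 romance book on shelf 3.
The claim requires 10 > 10 × 1 = 10, which does not hold.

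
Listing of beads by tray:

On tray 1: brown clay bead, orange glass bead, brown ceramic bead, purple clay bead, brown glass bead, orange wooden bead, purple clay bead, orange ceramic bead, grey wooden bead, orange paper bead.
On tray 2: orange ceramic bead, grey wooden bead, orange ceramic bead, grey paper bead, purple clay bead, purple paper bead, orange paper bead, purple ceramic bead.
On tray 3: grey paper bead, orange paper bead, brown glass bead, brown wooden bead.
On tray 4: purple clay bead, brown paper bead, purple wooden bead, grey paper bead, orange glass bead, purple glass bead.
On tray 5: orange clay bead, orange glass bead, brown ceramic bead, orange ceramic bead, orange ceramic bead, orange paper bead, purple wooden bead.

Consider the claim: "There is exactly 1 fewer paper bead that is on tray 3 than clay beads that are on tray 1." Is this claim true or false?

There are 2 paper beads on tray 3.
There are 3 clay beads on tray 1.
The claim requires 3 − 2 (= 1) to equal 1, which holds.

True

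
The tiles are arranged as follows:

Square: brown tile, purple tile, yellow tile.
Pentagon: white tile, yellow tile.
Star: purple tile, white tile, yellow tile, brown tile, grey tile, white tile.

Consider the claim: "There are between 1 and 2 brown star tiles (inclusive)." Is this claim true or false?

True

There is 1 brown star tile.
The claim requires 1 ≤ 1 ≤ 2, which holds.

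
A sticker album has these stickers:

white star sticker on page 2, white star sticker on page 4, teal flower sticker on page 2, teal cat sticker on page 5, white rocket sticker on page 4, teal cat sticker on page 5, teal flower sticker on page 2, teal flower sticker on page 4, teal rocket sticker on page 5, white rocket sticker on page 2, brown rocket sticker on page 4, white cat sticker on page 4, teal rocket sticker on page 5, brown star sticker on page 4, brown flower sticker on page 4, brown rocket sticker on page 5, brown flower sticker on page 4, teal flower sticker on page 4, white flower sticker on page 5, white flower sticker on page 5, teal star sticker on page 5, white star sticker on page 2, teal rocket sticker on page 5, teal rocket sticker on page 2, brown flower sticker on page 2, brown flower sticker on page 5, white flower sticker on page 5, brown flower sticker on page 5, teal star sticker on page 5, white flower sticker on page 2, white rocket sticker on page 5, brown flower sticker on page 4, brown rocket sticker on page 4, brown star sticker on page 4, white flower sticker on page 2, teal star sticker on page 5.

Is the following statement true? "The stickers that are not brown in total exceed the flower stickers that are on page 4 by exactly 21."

stickers that are not brown: 25.
flower stickers on page 4: 5.
The claim requires 25 − 5 (= 20) to equal 21, which does not hold.

False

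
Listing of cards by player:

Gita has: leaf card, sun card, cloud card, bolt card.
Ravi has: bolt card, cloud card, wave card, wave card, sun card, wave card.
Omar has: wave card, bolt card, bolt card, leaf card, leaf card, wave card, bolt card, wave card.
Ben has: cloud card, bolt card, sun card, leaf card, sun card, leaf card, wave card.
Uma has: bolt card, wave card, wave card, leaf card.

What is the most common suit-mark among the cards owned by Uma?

Counts by suit-mark (restricted to cards owned by Uma): wave 2, bolt 1, leaf 1.
The maximum is 2, held uniquely by wave.

wave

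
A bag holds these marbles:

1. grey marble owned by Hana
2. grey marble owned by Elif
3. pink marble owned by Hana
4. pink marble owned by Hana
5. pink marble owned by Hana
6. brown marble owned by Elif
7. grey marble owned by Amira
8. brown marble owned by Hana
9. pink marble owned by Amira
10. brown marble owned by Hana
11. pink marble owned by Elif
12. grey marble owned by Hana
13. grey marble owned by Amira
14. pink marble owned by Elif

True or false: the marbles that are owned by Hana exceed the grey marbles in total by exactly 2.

|marbles owned by Hana| = 7.
|grey marbles| = 5.
The claim requires 7 − 5 (= 2) to equal 2, which holds.

True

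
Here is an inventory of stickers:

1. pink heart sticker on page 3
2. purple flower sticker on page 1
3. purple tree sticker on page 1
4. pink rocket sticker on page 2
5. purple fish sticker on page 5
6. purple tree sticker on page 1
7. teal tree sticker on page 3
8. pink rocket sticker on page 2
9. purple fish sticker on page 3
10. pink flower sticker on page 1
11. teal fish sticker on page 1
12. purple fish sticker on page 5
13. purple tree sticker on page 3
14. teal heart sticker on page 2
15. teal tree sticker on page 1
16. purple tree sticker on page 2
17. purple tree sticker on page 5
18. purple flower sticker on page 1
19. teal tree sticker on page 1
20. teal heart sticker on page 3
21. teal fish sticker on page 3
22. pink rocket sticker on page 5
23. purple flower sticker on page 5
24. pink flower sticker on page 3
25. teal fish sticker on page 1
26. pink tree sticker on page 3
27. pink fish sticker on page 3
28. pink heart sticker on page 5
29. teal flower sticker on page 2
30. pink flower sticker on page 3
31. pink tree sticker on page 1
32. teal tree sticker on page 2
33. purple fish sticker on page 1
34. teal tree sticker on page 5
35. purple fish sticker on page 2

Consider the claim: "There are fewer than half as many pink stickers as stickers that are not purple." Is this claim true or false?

False

|pink stickers| = 11.
|stickers that are not purple| = 22.
The claim requires 2 × 11 = 22 < 22, which does not hold.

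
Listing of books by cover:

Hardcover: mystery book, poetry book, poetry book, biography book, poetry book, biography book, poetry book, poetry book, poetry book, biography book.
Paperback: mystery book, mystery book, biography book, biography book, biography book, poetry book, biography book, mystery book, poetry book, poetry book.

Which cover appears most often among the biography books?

Counts by cover (restricted to biography books): paperback 4, hardcover 3.
The maximum is 4, held uniquely by paperback.

paperback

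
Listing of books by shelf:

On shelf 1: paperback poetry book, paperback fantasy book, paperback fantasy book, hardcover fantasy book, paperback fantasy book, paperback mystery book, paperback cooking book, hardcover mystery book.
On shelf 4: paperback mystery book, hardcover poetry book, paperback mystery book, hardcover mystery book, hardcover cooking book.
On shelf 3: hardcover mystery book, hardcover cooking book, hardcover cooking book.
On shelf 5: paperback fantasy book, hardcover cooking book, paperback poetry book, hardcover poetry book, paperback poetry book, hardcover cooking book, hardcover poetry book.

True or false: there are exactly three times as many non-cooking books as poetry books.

False

non-cooking books: 17.
poetry books: 6.
The claim requires 17 = 3 × 6 = 18, which does not hold.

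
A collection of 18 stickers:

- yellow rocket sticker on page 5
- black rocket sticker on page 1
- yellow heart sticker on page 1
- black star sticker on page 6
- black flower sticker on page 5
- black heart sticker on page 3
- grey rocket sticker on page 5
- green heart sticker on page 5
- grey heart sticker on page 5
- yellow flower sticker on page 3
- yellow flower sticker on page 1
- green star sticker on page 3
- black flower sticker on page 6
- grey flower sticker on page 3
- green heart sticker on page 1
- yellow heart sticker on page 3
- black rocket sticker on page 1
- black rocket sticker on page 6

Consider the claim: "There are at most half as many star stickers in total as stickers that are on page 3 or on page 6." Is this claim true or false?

True

star stickers: 2.
stickers on page 3 or on page 6: 8.
The claim requires 2 × 2 = 4 ≤ 8, which holds.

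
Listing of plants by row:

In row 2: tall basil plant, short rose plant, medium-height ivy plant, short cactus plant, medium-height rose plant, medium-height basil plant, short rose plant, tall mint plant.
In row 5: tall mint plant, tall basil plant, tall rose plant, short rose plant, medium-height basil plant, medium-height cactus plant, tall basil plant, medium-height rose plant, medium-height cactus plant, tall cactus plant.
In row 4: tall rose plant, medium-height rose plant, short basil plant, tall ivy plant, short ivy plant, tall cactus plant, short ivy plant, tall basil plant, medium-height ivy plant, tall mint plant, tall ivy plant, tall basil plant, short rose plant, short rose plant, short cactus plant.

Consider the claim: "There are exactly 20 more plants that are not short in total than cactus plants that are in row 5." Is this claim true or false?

True

|plants that are not short| = 23.
|cactus plants in row 5| = 3.
The claim requires 23 − 3 (= 20) to equal 20, which holds.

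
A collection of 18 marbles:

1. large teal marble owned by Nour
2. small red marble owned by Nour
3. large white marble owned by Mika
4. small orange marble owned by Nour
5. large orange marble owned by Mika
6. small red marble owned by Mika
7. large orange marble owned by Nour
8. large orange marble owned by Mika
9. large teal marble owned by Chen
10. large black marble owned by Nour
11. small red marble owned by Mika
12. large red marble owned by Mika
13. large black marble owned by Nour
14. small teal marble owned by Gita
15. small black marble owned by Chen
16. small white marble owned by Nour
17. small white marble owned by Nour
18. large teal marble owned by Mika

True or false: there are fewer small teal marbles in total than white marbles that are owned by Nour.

True

small teal marbles: 1.
white marbles owned by Nour: 2.
The claim requires 1 < 2, which holds.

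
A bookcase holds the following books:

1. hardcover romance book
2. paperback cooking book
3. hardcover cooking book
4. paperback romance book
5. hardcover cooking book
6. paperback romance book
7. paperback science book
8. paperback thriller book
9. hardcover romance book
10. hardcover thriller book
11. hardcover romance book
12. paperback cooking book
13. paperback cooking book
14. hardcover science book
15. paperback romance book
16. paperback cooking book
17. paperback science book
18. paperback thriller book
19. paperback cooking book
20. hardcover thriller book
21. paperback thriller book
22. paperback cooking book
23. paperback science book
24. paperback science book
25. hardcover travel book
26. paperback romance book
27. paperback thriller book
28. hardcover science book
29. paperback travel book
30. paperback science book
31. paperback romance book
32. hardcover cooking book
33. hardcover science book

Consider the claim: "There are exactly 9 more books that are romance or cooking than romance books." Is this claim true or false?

True

books that are romance or cooking: 17.
romance books: 8.
The claim requires 17 − 8 (= 9) to equal 9, which holds.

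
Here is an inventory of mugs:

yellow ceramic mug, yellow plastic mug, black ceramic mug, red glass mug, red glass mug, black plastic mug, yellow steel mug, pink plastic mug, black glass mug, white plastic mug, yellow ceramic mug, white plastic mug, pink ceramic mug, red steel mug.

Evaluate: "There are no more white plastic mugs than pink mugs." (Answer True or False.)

True

|white plastic mugs| = 2.
|pink mugs| = 2.
The claim requires 2 ≤ 2, which holds.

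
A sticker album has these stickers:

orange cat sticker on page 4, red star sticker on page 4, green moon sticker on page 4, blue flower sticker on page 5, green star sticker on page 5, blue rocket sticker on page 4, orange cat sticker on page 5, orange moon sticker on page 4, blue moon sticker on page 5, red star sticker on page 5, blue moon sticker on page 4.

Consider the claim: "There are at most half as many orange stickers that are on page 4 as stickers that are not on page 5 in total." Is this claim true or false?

There are 2 orange stickers on page 4.
There are 6 stickers that are not on page 5.
The claim requires 2 × 2 = 4 ≤ 6, which holds.

True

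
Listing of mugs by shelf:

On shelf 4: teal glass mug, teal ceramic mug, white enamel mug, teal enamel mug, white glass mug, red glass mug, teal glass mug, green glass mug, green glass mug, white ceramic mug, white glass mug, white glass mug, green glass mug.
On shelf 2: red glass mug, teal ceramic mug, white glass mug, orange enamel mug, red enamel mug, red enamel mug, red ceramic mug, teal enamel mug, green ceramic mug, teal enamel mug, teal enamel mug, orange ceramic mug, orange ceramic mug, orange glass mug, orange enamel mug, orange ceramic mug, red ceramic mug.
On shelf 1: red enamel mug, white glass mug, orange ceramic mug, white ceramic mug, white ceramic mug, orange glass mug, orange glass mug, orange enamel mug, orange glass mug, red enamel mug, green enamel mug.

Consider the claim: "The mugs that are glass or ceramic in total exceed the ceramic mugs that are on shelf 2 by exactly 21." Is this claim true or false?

True

There are 28 mugs that are glass or ceramic.
There are 7 ceramic mugs on shelf 2.
The claim requires 28 − 7 (= 21) to equal 21, which holds.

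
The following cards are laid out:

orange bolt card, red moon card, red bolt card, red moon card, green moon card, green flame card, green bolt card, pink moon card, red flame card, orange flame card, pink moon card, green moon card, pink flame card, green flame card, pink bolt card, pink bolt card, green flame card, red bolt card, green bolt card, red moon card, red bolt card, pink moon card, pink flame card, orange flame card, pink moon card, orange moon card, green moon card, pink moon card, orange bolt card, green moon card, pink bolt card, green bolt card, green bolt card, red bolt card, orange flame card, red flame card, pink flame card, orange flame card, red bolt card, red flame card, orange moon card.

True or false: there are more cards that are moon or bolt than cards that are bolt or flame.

There are 28 cards that are moon or bolt.
There are 27 cards that are bolt or flame.
The claim requires 28 > 27, which holds.

True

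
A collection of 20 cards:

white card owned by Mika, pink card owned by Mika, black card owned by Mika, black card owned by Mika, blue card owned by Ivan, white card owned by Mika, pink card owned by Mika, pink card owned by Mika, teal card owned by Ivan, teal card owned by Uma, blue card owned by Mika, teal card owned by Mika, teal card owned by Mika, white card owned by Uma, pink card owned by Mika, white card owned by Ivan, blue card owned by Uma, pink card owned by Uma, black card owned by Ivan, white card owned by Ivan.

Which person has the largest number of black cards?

Counts by player (restricted to black cards): Mika→2, Ivan→1, Uma→0.
The maximum is 2, held uniquely by Mika.

Mika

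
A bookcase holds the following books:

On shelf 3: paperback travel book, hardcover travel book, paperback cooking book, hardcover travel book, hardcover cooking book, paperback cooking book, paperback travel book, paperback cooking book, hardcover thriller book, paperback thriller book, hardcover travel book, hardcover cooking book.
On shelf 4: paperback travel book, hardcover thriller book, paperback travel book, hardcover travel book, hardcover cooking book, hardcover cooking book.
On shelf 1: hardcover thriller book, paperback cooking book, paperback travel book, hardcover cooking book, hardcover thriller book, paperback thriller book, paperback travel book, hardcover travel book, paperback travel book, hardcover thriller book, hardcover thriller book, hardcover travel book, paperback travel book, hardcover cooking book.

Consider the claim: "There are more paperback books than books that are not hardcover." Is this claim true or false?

False

paperback books: 14.
books that are not hardcover: 14.
The claim requires 14 > 14, which does not hold.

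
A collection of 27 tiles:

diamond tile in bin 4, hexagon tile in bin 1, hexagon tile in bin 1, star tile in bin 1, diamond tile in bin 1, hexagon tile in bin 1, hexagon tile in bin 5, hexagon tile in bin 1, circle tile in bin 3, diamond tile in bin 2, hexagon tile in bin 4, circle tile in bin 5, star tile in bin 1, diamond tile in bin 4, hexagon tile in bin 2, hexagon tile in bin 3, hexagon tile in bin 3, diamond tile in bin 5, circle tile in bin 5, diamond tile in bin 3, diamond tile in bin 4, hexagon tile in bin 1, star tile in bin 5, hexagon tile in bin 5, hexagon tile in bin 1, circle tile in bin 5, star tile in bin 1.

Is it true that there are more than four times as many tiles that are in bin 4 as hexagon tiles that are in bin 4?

False

There are 4 tiles in bin 4.
There is 1 hexagon tile in bin 4.
The claim requires 4 > 4 × 1 = 4, which does not hold.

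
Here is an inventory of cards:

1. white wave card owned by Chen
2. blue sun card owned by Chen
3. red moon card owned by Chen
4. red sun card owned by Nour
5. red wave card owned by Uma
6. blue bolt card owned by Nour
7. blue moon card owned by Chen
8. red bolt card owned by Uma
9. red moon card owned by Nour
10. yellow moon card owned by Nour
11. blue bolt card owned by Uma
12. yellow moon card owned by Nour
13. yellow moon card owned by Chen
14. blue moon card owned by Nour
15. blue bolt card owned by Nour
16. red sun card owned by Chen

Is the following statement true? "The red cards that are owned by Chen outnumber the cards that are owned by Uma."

Count of red cards owned by Chen: 2.
Count of cards owned by Uma: 3.
The claim requires 2 > 3, which does not hold.

False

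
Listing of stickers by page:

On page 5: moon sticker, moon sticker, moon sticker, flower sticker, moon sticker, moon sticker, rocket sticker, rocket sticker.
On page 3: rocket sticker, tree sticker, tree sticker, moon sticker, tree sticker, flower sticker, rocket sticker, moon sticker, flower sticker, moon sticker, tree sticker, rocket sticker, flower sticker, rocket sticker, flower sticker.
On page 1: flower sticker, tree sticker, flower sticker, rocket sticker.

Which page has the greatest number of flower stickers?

page 3

Counts by page (restricted to flower stickers): page 3→4, page 1→2, page 5→1.
The maximum is 4, held uniquely by page 3.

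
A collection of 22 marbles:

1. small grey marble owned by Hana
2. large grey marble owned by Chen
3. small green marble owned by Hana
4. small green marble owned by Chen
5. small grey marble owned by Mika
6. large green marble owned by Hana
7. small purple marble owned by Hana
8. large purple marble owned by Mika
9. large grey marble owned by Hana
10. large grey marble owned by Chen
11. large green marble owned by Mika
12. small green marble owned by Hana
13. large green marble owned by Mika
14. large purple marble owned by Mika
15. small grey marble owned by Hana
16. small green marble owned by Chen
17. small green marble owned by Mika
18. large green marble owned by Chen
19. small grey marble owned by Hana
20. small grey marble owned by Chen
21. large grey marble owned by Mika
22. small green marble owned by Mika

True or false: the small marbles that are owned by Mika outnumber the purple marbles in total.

small marbles owned by Mika: 3.
purple marbles: 3.
The claim requires 3 > 3, which does not hold.

False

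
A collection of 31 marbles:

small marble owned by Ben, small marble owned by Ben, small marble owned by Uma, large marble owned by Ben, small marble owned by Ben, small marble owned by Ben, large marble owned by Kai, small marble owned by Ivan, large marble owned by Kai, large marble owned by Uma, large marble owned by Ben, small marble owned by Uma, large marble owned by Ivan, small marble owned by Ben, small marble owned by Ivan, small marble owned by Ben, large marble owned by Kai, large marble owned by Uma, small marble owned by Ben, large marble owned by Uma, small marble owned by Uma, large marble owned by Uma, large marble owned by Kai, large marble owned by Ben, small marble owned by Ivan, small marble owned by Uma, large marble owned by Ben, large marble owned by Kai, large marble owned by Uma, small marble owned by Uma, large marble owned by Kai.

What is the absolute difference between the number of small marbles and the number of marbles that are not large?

0

small marbles: 15. marbles that are not large: 15.
|15 − 15| = 15 − 15 = 0.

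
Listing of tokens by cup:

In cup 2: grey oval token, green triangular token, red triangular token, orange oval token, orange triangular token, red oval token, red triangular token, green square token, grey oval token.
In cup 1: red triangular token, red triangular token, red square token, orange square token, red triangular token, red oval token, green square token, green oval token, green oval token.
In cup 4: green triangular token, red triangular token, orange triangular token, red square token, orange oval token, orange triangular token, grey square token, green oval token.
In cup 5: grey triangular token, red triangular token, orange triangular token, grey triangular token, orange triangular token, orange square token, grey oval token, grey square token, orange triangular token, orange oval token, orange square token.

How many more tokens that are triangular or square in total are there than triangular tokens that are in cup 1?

23

tokens that are triangular or square: 26.
triangular tokens in cup 1: 3.
26 − 3 = 23.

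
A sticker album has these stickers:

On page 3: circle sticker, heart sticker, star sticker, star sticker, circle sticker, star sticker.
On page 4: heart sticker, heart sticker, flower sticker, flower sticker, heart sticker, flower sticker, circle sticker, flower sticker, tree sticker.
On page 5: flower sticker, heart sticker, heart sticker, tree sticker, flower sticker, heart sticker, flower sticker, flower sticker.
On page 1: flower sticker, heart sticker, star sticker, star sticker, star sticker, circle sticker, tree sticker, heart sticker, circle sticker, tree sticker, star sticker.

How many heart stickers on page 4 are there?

3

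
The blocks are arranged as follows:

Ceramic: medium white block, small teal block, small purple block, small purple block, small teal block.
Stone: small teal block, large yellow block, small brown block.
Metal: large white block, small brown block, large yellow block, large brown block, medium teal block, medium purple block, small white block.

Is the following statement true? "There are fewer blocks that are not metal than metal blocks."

False

There are 8 blocks that are not metal.
There are 7 metal blocks.
The claim requires 8 < 7, which does not hold.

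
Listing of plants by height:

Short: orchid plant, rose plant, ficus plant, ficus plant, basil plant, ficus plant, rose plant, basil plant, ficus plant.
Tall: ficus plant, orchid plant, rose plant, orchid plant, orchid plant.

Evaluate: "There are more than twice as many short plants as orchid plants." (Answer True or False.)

True

There are 9 short plants.
There are 4 orchid plants.
The claim requires 9 > 2 × 4 = 8, which holds.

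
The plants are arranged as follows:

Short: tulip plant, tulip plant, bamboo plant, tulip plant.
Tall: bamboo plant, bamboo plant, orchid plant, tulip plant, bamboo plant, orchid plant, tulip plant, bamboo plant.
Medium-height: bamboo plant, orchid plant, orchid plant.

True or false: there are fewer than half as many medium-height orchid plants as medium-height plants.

False

|medium-height orchid plants| = 2.
|medium-height plants| = 3.
The claim requires 2 × 2 = 4 < 3, which does not hold.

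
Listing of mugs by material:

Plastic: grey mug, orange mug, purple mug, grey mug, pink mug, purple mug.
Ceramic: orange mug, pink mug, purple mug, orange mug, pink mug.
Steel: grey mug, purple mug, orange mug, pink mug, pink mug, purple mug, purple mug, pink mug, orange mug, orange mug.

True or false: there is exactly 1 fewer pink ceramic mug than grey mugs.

True

|pink ceramic mugs| = 2.
|grey mugs| = 3.
The claim requires 3 − 2 (= 1) to equal 1, which holds.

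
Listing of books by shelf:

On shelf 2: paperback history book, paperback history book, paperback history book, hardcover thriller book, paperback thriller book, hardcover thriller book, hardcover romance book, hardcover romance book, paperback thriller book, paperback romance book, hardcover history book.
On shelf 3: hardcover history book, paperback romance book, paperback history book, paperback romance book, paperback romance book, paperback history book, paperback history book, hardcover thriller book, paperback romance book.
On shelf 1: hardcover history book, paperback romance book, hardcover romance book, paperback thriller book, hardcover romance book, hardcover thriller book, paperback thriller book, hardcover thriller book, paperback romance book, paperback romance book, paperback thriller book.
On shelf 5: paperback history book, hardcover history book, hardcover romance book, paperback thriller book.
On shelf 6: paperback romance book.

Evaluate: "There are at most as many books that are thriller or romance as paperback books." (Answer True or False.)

False

books that are thriller or romance: 25.
paperback books: 22.
The claim requires 25 ≤ 22, which does not hold.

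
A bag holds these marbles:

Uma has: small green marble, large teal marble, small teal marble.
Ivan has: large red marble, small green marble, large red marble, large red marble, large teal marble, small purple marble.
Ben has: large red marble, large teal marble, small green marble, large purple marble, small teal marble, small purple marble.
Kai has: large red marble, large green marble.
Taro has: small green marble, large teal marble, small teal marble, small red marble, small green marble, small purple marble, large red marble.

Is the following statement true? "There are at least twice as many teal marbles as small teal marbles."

There are 7 teal marbles.
There are 3 small teal marbles.
The claim requires 7 ≥ 2 × 3 = 6, which holds.

True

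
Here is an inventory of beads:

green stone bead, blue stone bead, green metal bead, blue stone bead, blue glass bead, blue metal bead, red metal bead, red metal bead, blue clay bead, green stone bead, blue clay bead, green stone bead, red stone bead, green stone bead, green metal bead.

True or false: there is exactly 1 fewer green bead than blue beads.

green beads: 6.
blue beads: 6.
The claim requires 6 − 6 (= 0) to equal 1, which does not hold.

False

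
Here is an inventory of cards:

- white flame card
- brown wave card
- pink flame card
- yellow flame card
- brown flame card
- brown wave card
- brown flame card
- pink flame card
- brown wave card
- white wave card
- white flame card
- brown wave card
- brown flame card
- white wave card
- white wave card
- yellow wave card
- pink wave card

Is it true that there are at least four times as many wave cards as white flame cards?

|wave cards| = 9.
|white flame cards| = 2.
The claim requires 9 ≥ 4 × 2 = 8, which holds.

True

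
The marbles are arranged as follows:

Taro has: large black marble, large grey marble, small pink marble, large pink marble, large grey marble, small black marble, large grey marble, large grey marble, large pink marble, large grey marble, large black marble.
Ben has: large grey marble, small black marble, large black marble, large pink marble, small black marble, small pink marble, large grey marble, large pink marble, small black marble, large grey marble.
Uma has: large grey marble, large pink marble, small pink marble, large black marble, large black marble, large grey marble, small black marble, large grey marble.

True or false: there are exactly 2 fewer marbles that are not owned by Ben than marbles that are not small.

True

Count of marbles that are not owned by Ben: 19.
There are 21 marbles that are not small.
The claim requires 21 − 19 (= 2) to equal 2, which holds.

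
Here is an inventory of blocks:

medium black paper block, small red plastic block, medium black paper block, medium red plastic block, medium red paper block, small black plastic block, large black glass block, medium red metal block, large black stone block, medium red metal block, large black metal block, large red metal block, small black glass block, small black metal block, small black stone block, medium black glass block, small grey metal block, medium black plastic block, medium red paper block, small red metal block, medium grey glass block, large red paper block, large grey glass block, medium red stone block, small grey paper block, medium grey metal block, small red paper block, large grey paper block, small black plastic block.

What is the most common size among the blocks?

medium

Counts by size: medium 12, small 10, large 7.
The maximum is 12, held uniquely by medium.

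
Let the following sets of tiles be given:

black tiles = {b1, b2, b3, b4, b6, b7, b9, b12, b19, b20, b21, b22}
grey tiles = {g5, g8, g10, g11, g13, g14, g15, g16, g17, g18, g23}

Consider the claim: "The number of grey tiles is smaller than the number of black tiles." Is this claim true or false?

True

There are 11 grey tiles.
There are 12 black tiles.
The claim requires 11 < 12, which holds.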